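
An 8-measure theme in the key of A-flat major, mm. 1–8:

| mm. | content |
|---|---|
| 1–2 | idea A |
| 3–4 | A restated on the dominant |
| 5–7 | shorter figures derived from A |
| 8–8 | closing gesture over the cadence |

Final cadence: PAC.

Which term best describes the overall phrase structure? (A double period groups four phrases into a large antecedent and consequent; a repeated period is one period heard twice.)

sentence

Basic idea (mm. 1–2) + its repetition (bars 3–4) form the presentation; fragmentation and cadence (bars 5–8) form the continuation — the 8-bar whole is a sentence.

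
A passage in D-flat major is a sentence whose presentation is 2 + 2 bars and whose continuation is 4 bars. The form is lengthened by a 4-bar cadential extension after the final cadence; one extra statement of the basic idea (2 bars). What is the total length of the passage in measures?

Basic sentence: 2 + 2 + 4 = 8 bars.
8 (basic form) + 4 (cadential extension) + 2 (extra statement) = 14.

14 measures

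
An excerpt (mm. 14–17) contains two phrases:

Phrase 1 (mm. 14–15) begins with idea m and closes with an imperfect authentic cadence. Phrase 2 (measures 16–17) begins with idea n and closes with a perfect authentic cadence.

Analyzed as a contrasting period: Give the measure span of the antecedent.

The antecedent is the phrase ending with the weaker cadence (imperfect authentic cadence, phrase 1) and the consequent the one ending more conclusively (perfect authentic cadence, phrase 2); the antecedent is mm. 14-15.

measures 14–15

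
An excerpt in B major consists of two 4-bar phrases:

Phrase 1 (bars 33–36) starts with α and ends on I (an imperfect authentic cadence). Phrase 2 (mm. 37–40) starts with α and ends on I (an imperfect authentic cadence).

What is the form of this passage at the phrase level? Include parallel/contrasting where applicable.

Both phrases have the same opening (α) and the same cadence (imperfect authentic cadence): the second is a restatement, not a consequent, so this is a repeated phrase rather than a period.

repeated phrase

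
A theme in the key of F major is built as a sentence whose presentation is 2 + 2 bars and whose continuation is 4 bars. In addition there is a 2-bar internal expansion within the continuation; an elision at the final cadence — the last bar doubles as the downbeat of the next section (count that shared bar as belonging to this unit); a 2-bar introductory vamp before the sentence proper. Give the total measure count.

12 measures

Basic sentence: 2 + 2 + 4 = 8 bars.
8 (basic form) + 2 (internal expansion) + 2 (introduction) = 12.
The elision shares a bar with the next section but does not change this unit's count.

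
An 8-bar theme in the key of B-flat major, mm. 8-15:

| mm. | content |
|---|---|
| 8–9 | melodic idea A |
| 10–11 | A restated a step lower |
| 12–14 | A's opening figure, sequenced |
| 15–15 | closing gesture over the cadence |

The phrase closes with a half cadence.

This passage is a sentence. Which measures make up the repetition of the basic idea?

measures 10–11

The presentation of a sentence is the basic idea (mm. 8–9) plus its repetition (mm. 10–11); the repetition of the basic idea is therefore bars 10–11.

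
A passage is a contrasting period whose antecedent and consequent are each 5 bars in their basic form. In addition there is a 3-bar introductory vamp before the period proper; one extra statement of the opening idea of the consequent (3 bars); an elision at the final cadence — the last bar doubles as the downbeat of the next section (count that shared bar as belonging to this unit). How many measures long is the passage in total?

Basic contrasting period: 5 + 5 = 10 bars.
10 (basic form) + 3 (introduction) + 3 (extra statement) = 16.
The elision shares a bar with the next section but does not change this unit's count.

16 measures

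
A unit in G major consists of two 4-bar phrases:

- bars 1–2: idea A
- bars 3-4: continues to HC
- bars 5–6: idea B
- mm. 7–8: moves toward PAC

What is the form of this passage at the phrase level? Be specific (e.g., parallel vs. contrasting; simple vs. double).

Phrase 1 ends with a half cadence (weaker) and phrase 2 with a perfect authentic cadence (stronger): antecedent + consequent = a period.
The two phrases open with different material (A / B), so the period is contrasting.

contrasting period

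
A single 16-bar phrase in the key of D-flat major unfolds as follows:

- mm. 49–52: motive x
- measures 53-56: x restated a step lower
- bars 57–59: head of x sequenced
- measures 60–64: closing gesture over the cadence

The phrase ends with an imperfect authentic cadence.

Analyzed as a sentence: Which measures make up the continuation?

measures 57–64

After the presentation (bars 49-56), the continuation covers the fragmentation through the cadence: bars 57-64.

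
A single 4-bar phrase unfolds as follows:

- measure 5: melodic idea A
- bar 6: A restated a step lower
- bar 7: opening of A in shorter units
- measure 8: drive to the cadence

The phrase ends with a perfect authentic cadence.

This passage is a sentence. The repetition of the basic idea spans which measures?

measures 6–6

The presentation of a sentence is the basic idea (m. 5) plus its repetition (measure 6); the repetition of the basic idea is therefore bar 6.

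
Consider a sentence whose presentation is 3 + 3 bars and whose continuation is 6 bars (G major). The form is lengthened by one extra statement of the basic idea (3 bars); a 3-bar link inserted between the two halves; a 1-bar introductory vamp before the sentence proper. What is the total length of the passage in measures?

Basic sentence: 3 + 3 + 6 = 12 bars.
12 (basic form) + 3 (extra statement) + 3 (link) + 1 (introduction) = 19.

19 measures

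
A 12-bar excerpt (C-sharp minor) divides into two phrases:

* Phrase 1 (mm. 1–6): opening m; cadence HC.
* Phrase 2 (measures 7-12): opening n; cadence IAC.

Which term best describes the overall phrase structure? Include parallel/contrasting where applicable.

contrasting period

Phrase 1 ends with a half cadence (weaker) and phrase 2 with an imperfect authentic cadence (stronger): antecedent + consequent = a period.
The two phrases open with different material (m / n), so the period is contrasting.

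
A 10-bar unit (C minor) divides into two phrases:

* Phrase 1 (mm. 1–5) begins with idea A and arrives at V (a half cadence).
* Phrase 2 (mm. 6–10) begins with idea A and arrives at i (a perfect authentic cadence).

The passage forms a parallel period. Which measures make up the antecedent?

The phrase ending with the weaker cadence (half cadence) is the antecedent; the one ending more conclusively (perfect authentic cadence) is the consequent. The antecedent is measures 1–5.

measures 1–5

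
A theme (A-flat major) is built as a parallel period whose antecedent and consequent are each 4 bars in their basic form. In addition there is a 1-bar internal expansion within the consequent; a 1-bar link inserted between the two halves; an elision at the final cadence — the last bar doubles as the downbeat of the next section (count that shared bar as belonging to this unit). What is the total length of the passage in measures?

10 measures

Basic parallel period: 4 + 4 = 8 bars.
8 (basic form) + 1 (internal expansion) + 1 (link) = 10.
The elision shares a bar with the next section but does not change this unit's count.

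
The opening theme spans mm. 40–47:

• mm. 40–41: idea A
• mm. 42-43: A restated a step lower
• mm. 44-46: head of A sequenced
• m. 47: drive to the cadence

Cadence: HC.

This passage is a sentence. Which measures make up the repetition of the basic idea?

The presentation of a sentence is the basic idea (mm. 40–41) plus its repetition (mm. 42–43); the repetition of the basic idea is therefore mm. 42–43.

measures 42–43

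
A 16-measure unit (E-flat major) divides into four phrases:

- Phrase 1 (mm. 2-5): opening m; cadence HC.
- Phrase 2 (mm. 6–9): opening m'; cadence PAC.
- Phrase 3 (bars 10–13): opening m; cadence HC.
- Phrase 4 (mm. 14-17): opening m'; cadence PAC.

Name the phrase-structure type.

The cadence pattern HC–PAC–HC–PAC is weak–strong twice, and phrases 3–4 restate phrases 1–2: a period heard twice, not a double period (which would end weakly at phrase 2).

repeated period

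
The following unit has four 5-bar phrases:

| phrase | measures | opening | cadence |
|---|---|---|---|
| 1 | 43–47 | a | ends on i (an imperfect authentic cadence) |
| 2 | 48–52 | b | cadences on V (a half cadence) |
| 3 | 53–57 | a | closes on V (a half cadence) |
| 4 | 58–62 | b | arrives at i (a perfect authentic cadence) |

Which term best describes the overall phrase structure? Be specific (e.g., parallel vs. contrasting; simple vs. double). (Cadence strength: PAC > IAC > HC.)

Four phrases in two halves: the first half (bars 43–52) ends with a half cadence, the second (measures 53-62) with a perfect authentic cadence — a large antecedent–consequent pair, i.e. a double period.
Phrase 3 begins with the same material as phrase 1, making it parallel.

parallel double period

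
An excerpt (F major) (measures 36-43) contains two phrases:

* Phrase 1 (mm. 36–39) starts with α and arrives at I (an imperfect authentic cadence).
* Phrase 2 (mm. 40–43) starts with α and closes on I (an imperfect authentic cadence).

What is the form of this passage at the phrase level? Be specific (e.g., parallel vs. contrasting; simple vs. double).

Both phrases have the same opening (α) and the same cadence (imperfect authentic cadence): the second is a restatement, not a consequent, so this is a repeated phrase rather than a period.

repeated phrase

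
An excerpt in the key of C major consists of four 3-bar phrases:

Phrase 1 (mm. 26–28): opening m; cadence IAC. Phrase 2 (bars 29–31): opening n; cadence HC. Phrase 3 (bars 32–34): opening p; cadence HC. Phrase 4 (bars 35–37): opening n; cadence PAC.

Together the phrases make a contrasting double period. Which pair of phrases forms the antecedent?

phrases 1 and 2

In a double period the first pair of phrases (ending half cadence) is the large antecedent and the second pair (ending perfect authentic cadence) is the large consequent; the antecedent is phrases 1 and 2.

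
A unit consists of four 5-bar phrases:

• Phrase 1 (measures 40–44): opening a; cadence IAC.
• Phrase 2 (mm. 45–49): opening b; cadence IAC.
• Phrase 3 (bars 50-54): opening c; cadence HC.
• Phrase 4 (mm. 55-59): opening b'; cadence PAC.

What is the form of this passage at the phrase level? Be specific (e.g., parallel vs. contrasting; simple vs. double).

contrasting double period

Four phrases in two halves: the first half (mm. 40–49) ends with an imperfect authentic cadence, the second (mm. 50-59) with a perfect authentic cadence — a large antecedent–consequent pair, i.e. a double period.
Phrase 3 begins with different material from phrase 1, making it contrasting.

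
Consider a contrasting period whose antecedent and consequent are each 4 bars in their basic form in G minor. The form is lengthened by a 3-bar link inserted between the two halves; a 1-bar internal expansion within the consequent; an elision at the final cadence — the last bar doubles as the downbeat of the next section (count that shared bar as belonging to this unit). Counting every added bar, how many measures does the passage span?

Basic contrasting period: 4 + 4 = 8 bars.
8 (basic form) + 3 (link) + 1 (internal expansion) = 12.
The elision shares a bar with the next section but does not change this unit's count.

12 measures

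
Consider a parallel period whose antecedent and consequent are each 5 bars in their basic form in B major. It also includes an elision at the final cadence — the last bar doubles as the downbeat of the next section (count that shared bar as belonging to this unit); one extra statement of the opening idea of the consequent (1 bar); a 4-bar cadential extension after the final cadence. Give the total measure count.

Basic parallel period: 5 + 5 = 10 bars.
10 (basic form) + 1 (extra statement) + 4 (cadential extension) = 15.
The elision shares a bar with the next section but does not change this unit's count.

15 measures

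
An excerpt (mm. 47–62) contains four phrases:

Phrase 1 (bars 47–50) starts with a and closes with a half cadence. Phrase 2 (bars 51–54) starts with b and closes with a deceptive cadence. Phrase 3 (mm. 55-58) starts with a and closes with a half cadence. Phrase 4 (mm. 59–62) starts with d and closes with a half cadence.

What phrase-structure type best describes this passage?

phrase group

Phrase 4 ends with a half cadence, no stronger than phrase 2's deceptive cadence, so the four phrases do not form a double period; nor do phrases 3–4 duplicate 1–2, so it is not a repeated period. With no phrase reaching a conclusive cadence, the passage is a phrase group.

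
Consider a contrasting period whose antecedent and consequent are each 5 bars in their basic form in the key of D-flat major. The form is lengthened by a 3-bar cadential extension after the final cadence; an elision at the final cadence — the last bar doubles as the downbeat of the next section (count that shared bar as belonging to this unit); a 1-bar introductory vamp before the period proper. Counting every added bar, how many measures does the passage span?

14 measures

Basic contrasting period: 5 + 5 = 10 bars.
10 (basic form) + 3 (cadential extension) + 1 (introduction) = 14.
The elision shares a bar with the next section but does not change this unit's count.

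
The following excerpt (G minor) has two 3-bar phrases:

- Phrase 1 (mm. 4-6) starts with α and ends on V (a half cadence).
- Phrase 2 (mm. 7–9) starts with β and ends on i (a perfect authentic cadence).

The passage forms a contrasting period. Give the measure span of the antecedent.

measures 4–6

The phrase ending with the weaker cadence (half cadence) is the antecedent; the one ending more conclusively (perfect authentic cadence) is the consequent. The antecedent is measures 4–6.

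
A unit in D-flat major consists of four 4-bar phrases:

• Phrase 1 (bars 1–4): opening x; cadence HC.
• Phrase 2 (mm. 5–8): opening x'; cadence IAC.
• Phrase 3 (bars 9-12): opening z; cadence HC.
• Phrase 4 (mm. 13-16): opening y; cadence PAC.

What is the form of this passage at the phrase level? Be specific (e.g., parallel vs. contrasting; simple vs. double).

Four phrases in two halves: the first half (mm. 1-8) ends with an imperfect authentic cadence, the second (mm. 9-16) with a perfect authentic cadence — a large antecedent–consequent pair, i.e. a double period.
Phrase 3 begins with different material from phrase 1, making it contrasting.

contrasting double period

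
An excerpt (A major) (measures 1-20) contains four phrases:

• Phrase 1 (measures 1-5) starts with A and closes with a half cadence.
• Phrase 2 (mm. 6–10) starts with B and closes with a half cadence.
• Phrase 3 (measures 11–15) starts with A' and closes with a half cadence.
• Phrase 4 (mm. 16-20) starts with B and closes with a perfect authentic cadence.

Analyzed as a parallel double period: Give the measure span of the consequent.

In a double period the four phrases pair into a large antecedent (phrases 1–2, ending half cadence) and a large consequent (phrases 3–4, ending perfect authentic cadence). The consequent spans bars 11–20.

measures 11–20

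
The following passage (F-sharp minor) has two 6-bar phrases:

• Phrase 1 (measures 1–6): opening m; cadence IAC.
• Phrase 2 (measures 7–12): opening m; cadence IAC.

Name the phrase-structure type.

repeated phrase

Both phrases have the same opening (m) and the same cadence (imperfect authentic cadence): the second is a restatement, not a consequent, so this is a repeated phrase rather than a period.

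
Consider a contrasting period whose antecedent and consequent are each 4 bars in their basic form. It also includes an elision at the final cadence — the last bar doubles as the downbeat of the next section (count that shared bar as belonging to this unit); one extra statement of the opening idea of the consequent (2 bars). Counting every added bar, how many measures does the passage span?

Basic contrasting period: 4 + 4 = 8 bars.
8 (basic form) + 2 (extra statement) = 10.
The elision shares a bar with the next section but does not change this unit's count.

10 measures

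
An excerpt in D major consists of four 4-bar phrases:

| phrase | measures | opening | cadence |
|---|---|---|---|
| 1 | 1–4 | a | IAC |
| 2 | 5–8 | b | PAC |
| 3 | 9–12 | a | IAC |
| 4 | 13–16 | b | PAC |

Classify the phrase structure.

The cadence pattern IAC–PAC–IAC–PAC is weak–strong twice, and phrases 3–4 restate phrases 1–2: a period heard twice, not a double period (which would end weakly at phrase 2).

repeated period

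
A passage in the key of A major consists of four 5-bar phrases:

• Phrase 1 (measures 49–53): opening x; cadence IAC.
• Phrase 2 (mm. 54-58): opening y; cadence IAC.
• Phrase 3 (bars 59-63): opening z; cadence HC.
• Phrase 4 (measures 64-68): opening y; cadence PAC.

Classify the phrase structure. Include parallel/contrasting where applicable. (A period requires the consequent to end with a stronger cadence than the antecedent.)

contrasting double period

Four phrases in two halves: the first half (mm. 49–58) ends with an imperfect authentic cadence, the second (mm. 59-68) with a perfect authentic cadence — a large antecedent–consequent pair, i.e. a double period.
Phrase 3 begins with different material from phrase 1, making it contrasting.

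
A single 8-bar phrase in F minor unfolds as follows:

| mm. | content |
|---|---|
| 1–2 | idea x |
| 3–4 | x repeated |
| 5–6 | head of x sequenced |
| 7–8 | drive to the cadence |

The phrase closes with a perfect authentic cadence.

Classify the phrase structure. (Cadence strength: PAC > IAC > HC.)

Basic idea (bars 1–2) + its repetition (mm. 3–4) form the presentation; fragmentation and cadence (mm. 5-8) form the continuation — the 8-bar whole is a sentence.

sentence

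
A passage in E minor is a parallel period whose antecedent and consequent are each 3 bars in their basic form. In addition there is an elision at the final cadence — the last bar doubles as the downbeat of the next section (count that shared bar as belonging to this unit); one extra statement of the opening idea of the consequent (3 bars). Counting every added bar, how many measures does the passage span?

Basic parallel period: 3 + 3 = 6 bars.
6 (basic form) + 3 (extra statement) = 9.
The elision shares a bar with the next section but does not change this unit's count.

9 measures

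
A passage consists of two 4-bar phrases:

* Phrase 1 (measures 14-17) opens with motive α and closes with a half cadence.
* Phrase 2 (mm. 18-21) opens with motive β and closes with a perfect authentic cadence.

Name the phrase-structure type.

contrasting period

Phrase 1 ends with a half cadence (weaker) and phrase 2 with a perfect authentic cadence (stronger): antecedent + consequent = a period.
The two phrases open with different material (α / β), so the period is contrasting.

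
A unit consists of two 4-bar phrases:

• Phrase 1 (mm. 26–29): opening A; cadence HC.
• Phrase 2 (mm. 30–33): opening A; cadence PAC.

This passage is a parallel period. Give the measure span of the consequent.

measures 30–33

The antecedent is the phrase ending with the weaker cadence (half cadence, phrase 1) and the consequent the one ending more conclusively (perfect authentic cadence, phrase 2); the consequent is measures 30-33.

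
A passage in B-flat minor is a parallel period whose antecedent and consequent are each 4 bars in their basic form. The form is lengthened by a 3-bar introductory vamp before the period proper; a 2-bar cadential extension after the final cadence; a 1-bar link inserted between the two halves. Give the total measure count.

Basic parallel period: 4 + 4 = 8 bars.
8 (basic form) + 3 (introduction) + 2 (cadential extension) + 1 (link) = 14.

14 measures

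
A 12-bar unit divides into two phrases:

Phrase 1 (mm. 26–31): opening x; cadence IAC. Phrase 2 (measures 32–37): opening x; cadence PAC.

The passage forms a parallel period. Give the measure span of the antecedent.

measures 26–31

The antecedent is the phrase ending with the weaker cadence (imperfect authentic cadence, phrase 1) and the consequent the one ending more conclusively (perfect authentic cadence, phrase 2); the antecedent is mm. 26–31.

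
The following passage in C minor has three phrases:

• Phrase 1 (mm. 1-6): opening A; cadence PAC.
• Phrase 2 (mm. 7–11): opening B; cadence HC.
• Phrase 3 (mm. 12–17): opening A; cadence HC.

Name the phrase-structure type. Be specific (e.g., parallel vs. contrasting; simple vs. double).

phrase group

The final phrase closes with a half cadence, which is not stronger than the preceding half cadence; the 3 phrases lack an overall antecedent–consequent design and so form a phrase group.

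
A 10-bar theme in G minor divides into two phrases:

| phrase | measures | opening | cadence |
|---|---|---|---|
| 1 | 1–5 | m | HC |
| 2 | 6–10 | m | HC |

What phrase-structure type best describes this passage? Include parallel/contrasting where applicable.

Both phrases have the same opening (m) and the same cadence (half cadence): the second is a restatement, not a consequent, so this is a repeated phrase rather than a period.

repeated phrase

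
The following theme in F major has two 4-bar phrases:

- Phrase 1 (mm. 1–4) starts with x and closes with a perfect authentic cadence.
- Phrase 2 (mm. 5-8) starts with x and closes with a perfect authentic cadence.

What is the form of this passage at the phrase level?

Both phrases have the same opening (x) and the same cadence (perfect authentic cadence): the second is a restatement, not a consequent, so this is a repeated phrase rather than a period.

repeated phrase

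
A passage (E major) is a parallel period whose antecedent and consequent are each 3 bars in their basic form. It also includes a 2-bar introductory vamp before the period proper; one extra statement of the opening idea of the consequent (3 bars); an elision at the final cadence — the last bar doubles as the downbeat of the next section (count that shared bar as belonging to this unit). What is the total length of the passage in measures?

11 measures

Basic parallel period: 3 + 3 = 6 bars.
6 (basic form) + 2 (introduction) + 3 (extra statement) = 11.
The elision shares a bar with the next section but does not change this unit's count.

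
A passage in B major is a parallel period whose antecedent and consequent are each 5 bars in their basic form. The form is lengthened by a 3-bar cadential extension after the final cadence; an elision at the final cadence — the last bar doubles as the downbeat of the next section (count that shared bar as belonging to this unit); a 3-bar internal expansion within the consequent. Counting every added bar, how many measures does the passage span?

Basic parallel period: 5 + 5 = 10 bars.
10 (basic form) + 3 (cadential extension) + 3 (internal expansion) = 16.
The elision shares a bar with the next section but does not change this unit's count.

16 measures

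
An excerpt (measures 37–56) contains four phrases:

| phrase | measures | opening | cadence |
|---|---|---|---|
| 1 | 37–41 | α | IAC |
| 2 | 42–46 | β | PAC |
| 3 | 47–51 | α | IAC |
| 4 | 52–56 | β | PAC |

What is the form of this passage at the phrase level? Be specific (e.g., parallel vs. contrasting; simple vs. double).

repeated period

The cadence pattern IAC–PAC–IAC–PAC is weak–strong twice, and phrases 3–4 restate phrases 1–2: a period heard twice, not a double period (which would end weakly at phrase 2).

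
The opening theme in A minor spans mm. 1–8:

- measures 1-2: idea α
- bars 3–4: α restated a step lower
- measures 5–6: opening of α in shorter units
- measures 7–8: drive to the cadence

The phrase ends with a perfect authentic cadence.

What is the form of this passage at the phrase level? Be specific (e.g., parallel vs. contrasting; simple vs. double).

sentence

Basic idea (bars 1-2) + its repetition (mm. 3–4) form the presentation; fragmentation and cadence (bars 5-8) form the continuation — the 8-bar whole is a sentence.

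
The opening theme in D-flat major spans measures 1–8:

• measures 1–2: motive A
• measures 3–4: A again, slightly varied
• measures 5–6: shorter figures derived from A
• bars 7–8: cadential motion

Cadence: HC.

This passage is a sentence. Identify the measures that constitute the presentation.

The presentation of a sentence is the basic idea (mm. 1–2) plus its repetition (bars 3-4); the presentation is therefore bars 1–4.

measures 1–4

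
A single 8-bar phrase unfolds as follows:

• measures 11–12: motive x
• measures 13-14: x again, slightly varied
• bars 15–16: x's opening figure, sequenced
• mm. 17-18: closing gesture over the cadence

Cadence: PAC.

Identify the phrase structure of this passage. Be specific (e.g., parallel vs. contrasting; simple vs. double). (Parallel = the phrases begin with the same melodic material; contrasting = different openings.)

Basic idea (measures 11-12) + its repetition (mm. 13–14) form the presentation; fragmentation and cadence (bars 15-18) form the continuation — the 8-bar whole is a sentence.

sentence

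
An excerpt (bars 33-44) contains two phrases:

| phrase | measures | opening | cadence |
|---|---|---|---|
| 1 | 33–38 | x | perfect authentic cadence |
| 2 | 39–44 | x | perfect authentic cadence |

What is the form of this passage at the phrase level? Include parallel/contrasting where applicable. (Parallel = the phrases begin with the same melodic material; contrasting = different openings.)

repeated phrase

Both phrases have the same opening (x) and the same cadence (perfect authentic cadence): the second is a restatement, not a consequent, so this is a repeated phrase rather than a period.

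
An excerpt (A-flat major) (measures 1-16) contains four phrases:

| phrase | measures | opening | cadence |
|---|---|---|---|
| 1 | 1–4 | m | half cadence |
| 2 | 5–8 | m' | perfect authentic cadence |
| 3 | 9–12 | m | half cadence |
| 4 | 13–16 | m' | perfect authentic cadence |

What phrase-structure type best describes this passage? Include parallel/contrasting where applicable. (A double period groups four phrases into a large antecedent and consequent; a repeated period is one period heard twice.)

The cadence pattern HC–PAC–HC–PAC is weak–strong twice, and phrases 3–4 restate phrases 1–2: a period heard twice, not a double period (which would end weakly at phrase 2).

repeated period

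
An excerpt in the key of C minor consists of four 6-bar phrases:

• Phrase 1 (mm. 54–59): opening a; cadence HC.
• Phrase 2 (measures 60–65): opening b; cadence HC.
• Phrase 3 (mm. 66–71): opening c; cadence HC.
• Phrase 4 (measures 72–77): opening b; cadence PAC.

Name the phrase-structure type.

contrasting double period

Four phrases in two halves: the first half (bars 54–65) ends with a half cadence, the second (measures 66–77) with a perfect authentic cadence — a large antecedent–consequent pair, i.e. a double period.
Phrase 3 begins with different material from phrase 1, making it contrasting.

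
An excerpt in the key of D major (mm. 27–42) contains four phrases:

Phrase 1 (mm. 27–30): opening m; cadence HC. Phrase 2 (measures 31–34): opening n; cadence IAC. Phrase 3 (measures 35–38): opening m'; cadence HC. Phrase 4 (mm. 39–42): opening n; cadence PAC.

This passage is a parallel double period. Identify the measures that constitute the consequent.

In a double period the four phrases pair into a large antecedent (phrases 1–2, ending imperfect authentic cadence) and a large consequent (phrases 3–4, ending perfect authentic cadence). The consequent spans mm. 35-42.

measures 35–42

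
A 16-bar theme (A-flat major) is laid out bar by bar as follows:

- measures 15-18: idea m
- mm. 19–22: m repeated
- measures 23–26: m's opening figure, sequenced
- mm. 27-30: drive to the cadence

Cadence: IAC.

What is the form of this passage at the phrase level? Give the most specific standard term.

sentence

Basic idea (mm. 15–18) + its repetition (measures 19–22) form the presentation; fragmentation and cadence (mm. 23–30) form the continuation — the 16-bar whole is a sentence.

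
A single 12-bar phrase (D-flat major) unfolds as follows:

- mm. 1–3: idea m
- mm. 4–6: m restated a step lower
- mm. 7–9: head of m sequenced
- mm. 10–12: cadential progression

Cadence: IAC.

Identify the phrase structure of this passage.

sentence

Basic idea (bars 1-3) + its repetition (bars 4–6) form the presentation; fragmentation and cadence (measures 7–12) form the continuation — the 12-bar whole is a sentence.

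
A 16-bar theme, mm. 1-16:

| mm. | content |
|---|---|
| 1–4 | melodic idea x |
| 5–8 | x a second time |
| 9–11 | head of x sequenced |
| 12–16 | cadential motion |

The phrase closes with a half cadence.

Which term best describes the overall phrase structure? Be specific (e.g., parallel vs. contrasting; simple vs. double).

Basic idea (bars 1–4) + its repetition (measures 5-8) form the presentation; fragmentation and cadence (mm. 9–16) form the continuation — the 16-bar whole is a sentence.

sentence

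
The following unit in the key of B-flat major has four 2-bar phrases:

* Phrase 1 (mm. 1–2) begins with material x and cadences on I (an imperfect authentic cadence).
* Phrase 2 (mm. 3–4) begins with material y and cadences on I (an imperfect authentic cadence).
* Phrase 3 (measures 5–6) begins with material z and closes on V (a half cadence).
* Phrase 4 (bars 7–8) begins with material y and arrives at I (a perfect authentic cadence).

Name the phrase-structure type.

Four phrases in two halves: the first half (bars 1–4) ends with an imperfect authentic cadence, the second (bars 5–8) with a perfect authentic cadence — a large antecedent–consequent pair, i.e. a double period.
Phrase 3 begins with different material from phrase 1, making it contrasting.

contrasting double period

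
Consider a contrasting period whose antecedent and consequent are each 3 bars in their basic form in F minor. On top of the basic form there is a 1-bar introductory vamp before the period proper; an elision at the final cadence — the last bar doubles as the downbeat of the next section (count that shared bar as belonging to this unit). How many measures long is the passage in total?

7 measures

Basic contrasting period: 3 + 3 = 6 bars.
6 (basic form) + 1 (introduction) = 7.
The elision shares a bar with the next section but does not change this unit's count.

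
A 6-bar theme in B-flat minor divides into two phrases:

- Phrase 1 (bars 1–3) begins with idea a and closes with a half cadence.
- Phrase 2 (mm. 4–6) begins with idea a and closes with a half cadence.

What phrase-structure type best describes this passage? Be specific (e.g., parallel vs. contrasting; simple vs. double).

Both phrases have the same opening (a) and the same cadence (half cadence): the second is a restatement, not a consequent, so this is a repeated phrase rather than a period.

repeated phrase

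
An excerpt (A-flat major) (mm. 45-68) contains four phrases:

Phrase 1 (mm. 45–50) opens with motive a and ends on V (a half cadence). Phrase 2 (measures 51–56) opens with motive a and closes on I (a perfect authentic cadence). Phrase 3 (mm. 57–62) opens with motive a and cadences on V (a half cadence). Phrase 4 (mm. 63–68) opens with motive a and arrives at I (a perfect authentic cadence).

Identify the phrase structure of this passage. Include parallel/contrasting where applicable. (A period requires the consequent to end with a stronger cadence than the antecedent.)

repeated period

The cadence pattern HC–PAC–HC–PAC is weak–strong twice, and phrases 3–4 restate phrases 1–2: a period heard twice, not a double period (which would end weakly at phrase 2).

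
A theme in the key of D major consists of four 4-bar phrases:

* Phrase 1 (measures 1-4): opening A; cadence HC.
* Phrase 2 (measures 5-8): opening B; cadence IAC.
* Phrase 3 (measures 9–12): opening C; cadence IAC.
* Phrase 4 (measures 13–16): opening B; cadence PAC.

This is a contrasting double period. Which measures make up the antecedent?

measures 1–8

In a double period the first pair of phrases (ending imperfect authentic cadence) is the large antecedent and the second pair (ending perfect authentic cadence) is the large consequent; the antecedent is measures 1–8.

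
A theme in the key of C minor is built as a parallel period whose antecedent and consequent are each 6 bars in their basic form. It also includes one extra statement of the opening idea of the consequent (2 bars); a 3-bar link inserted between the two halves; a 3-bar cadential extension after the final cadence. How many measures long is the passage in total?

20 measures

Basic parallel period: 6 + 6 = 12 bars.
12 (basic form) + 2 (extra statement) + 3 (link) + 3 (cadential extension) = 20.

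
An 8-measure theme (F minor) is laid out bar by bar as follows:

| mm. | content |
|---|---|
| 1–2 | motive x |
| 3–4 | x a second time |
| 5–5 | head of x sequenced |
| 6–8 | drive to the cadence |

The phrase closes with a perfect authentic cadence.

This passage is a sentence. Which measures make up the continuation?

measures 5–8

After the presentation (mm. 1-4), the continuation covers the fragmentation through the cadence: measures 5–8.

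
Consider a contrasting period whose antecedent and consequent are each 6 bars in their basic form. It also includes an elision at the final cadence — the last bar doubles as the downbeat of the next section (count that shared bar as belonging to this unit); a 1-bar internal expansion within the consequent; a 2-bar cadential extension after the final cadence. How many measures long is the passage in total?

15 measures

Basic contrasting period: 6 + 6 = 12 bars.
12 (basic form) + 1 (internal expansion) + 2 (cadential extension) = 15.
The elision shares a bar with the next section but does not change this unit's count.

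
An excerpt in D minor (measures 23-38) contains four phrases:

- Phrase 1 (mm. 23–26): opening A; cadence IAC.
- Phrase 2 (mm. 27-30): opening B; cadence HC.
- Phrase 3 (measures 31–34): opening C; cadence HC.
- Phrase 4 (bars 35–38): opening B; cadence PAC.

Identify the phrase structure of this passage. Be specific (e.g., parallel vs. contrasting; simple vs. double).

contrasting double period

Four phrases in two halves: the first half (mm. 23–30) ends with a half cadence, the second (mm. 31-38) with a perfect authentic cadence — a large antecedent–consequent pair, i.e. a double period.
Phrase 3 begins with different material from phrase 1, making it contrasting.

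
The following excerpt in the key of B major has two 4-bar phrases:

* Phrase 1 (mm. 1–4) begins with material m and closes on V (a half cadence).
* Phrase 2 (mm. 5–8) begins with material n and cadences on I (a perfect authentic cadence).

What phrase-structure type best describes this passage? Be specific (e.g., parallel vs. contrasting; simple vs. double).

Phrase 1 ends with a half cadence (weaker) and phrase 2 with a perfect authentic cadence (stronger): antecedent + consequent = a period.
The two phrases open with different material (m / n), so the period is contrasting.

contrasting period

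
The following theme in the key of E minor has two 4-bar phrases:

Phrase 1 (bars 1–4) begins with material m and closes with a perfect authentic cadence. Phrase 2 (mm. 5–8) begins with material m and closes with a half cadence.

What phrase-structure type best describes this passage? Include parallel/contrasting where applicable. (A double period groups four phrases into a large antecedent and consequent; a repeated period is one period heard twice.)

phrase group

The second phrase closes with a half cadence, which is not stronger than the first phrase's perfect authentic cadence; without a weak→strong cadential pair there is no antecedent–consequent relationship, so this is a phrase group rather than a period.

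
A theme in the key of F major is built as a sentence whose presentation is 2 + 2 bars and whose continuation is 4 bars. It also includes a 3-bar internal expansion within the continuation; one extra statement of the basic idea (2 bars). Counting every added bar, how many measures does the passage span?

Basic sentence: 2 + 2 + 4 = 8 bars.
8 (basic form) + 3 (internal expansion) + 2 (extra statement) = 13.

13 measures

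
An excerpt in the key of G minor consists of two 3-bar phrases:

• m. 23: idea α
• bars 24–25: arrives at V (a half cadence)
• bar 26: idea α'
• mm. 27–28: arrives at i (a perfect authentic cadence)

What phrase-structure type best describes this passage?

Phrase 1 ends with a half cadence (weaker) and phrase 2 with a perfect authentic cadence (stronger): antecedent + consequent = a period.
The two phrases open with the same material (α / α'), so the period is parallel.

parallel period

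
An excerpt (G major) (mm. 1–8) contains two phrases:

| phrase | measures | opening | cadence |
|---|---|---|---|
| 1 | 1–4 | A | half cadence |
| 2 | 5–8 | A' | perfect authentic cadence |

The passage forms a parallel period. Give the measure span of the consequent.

measures 5–8

The phrase ending with the weaker cadence (half cadence) is the antecedent; the one ending more conclusively (perfect authentic cadence) is the consequent. The consequent is measures 5–8.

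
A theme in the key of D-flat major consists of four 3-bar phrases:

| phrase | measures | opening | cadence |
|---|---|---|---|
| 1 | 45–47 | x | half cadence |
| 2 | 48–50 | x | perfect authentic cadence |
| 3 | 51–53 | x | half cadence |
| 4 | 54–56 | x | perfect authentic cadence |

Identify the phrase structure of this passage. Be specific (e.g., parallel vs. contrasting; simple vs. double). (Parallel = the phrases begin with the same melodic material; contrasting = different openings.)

repeated period

The cadence pattern HC–PAC–HC–PAC is weak–strong twice, and phrases 3–4 restate phrases 1–2: a period heard twice, not a double period (which would end weakly at phrase 2).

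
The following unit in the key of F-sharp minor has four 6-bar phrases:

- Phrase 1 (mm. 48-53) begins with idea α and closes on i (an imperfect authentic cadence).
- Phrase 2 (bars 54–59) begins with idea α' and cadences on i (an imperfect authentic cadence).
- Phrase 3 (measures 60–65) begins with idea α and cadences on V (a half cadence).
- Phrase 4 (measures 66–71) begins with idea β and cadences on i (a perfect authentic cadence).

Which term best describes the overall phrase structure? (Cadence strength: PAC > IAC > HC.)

parallel double period

Four phrases in two halves: the first half (bars 48-59) ends with an imperfect authentic cadence, the second (bars 60–71) with a perfect authentic cadence — a large antecedent–consequent pair, i.e. a double period.
Phrase 3 begins with the same material as phrase 1, making it parallel.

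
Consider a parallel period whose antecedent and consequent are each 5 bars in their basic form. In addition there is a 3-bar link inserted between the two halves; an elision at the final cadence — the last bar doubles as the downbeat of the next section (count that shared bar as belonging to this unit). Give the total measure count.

Basic parallel period: 5 + 5 = 10 bars.
10 (basic form) + 3 (link) = 13.
The elision shares a bar with the next section but does not change this unit's count.

13 measures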